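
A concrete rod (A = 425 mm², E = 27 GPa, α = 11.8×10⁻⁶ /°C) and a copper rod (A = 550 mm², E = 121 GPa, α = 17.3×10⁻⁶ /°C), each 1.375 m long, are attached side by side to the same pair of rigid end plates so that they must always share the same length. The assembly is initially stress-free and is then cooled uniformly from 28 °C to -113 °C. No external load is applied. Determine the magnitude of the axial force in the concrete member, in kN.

P ≈ 7.59 kN (compressive in the concrete)

Equilibrium of a rigid end plate with no external load gives equal and opposite internal forces ±P in the two members. Since α_{copper} > α_{concrete}, cooling drives the copper into tension and the concrete into compression.
Compatibility of the two members (thermal + elastic change equal): (α₁ − α₂)ΔT = P·[1/(A₁E₁) + 1/(A₂E₂)].
|α₁ − α₂|·ΔT = 5.5×10⁻⁶ × 141 = 0.0007755.
1/(A₁E₁) + 1/(A₂E₂) = 1/(425×27×10³) + 1/(550×121×10³) = 1.022×10⁻⁷ N⁻¹.
So P = 0.0007755 / 1.022×10⁻⁷ = 7.59 kN.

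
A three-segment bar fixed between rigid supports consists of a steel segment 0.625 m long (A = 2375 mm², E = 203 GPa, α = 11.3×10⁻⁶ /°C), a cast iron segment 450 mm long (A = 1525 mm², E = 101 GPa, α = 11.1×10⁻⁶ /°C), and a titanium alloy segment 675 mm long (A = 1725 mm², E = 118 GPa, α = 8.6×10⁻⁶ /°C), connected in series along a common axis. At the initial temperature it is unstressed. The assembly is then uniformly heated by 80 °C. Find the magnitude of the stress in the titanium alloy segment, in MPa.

Free thermal expansion of the whole bar: Σ αᵢΔT Lᵢ = 11.3×10⁻⁶×80×625 + 11.1×10⁻⁶×80×450 + 8.6×10⁻⁶×80×675 = 1.429 mm.
Since the ends are fixed, an axial force P builds up, equal in every segment, with P · Σ Lᵢ/(AᵢEᵢ) = δ_free.
The series flexibility is Σ Lᵢ/(AᵢEᵢ) = 625/(2375×203×10³) + 450/(1525×101×10³) + 675/(1725×118×10³) = 7.534×10⁻⁶ mm/N.
Hence P = δ_free / Σ(L/AE) = 1.429/7.534×10⁻⁶ = 189.7 kN (compressive).
σ_{titanium alloy} = P / A = 189700 / 1725 = 110 MPa.

σ ≈ 110 MPa (compressive)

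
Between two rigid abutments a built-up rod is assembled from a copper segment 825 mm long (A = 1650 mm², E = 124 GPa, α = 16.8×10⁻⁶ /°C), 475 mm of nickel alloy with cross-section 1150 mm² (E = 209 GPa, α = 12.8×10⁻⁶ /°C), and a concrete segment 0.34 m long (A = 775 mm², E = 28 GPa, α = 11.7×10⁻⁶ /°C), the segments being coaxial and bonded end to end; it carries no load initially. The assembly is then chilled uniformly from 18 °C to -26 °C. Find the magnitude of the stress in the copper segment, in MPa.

σ ≈ 29.4 MPa (tensile)

If the supports were absent, the total length change would be Σ αᵢΔT Lᵢ = 16.8×10⁻⁶×44×825 + 12.8×10⁻⁶×44×475 + 11.7×10⁻⁶×44×340 = 1.052 mm.
Since the ends are fixed, an axial force P builds up, equal in every segment, with P · Σ Lᵢ/(AᵢEᵢ) = δ_free.
The series flexibility is Σ Lᵢ/(AᵢEᵢ) = 825/(1650×124×10³) + 475/(1150×209×10³) + 340/(775×28×10³) = 2.168×10⁻⁵ mm/N.
Hence P = δ_free / Σ(L/AE) = 1.052/2.168×10⁻⁵ = 48.55 kN (tensile).
σ_{copper} = P / A = 48550 / 1650 = 29.42 MPa.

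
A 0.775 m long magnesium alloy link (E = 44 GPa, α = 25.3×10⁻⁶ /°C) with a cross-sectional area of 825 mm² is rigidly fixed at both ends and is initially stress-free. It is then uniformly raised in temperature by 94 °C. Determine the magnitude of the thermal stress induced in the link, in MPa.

σ ≈ 105 MPa (compressive)

Because both ends are immovable the net strain is zero, and the suppressed thermal strain is αΔT = 25.3×10⁻⁶ × 94 = 2378.2×10⁻⁶.
σ = EαΔT = 44×10³ × 25.3×10⁻⁶ × 94 = 104.6 MPa (compressive; the link is trying to expand).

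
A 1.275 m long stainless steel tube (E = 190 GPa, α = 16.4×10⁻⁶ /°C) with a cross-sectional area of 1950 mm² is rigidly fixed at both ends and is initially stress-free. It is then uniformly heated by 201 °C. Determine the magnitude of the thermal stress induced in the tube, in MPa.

With length fixed, the mechanical strain must cancel the thermal strain αΔT = 16.4×10⁻⁶ × 201 = 3296.4×10⁻⁶.
Hence σ = E·αΔT = 190×10³ × 3296.4×10⁻⁶ = 626.3 MPa, compressive.

σ ≈ 626 MPa (compressive)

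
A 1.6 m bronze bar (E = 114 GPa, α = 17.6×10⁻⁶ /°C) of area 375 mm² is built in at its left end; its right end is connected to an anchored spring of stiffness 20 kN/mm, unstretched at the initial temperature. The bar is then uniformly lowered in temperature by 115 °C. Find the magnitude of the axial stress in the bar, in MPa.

σ ≈ 98.8 MPa (tensile)

Free thermal contraction: δ_free = αΔT L = 17.6×10⁻⁶ × 115 × 1600 = 3.238 mm.
Let P be the tensile force in the spring. The bar extends elastically by PL/(AE) and the spring stretches by P/k; together these equal δ_free.
P [ L/(AE) + 1/k ] = δ_free → P [ 1600/(375×114×10³) + 1/(20×10³) ] = 3.238.
P = 3.238 / 8.743×10⁻⁵ = 37040 N.
σ = P/A = 37040/375 = 98.78 MPa.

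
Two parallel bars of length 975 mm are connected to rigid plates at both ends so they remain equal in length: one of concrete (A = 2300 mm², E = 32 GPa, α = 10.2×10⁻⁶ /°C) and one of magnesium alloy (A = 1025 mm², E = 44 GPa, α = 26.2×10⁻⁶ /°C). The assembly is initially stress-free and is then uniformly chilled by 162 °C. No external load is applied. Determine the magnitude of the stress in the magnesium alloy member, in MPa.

σ ≈ 70.7 MPa (tensile)

The magnesium alloy has the larger α, so on cooling it would change length more than the concrete if both were free. The rigid plates force a common final length, so the magnesium alloy is put into tension and the concrete into compression, with equal and opposite forces P (no external load).
Compatibility of the two members (thermal + elastic change equal): (α₁ − α₂)ΔT = P·[1/(A₁E₁) + 1/(A₂E₂)].
|α₁ − α₂|·ΔT = 16×10⁻⁶ × 162 = 0.002592.
1/(A₁E₁) + 1/(A₂E₂) = 1/(2300×32×10³) + 1/(1025×44×10³) = 3.576×10⁻⁸ N⁻¹.
So P = 0.002592 / 3.576×10⁻⁸ = 72.48 kN.
σ_{magnesium alloy} = P/A₂ = 72480/1025 = 70.72 MPa, tensile.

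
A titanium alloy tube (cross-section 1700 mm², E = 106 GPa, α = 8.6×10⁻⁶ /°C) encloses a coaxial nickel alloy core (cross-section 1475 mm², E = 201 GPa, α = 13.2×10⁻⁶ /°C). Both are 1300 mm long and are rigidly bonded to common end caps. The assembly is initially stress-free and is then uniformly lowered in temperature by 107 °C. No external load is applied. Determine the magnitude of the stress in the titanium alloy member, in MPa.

σ ≈ 32.4 MPa (compressive)

Both members must finish at the same length. With the larger α, the nickel alloy tends to over-contract; the plates restrain it, putting the nickel alloy in tension and the titanium alloy in compression. With no external load the two internal forces are equal and opposite, magnitude P.
Compatibility of the two members (thermal + elastic change equal): (α₁ − α₂)ΔT = P·[1/(A₁E₁) + 1/(A₂E₂)].
|α₁ − α₂|·ΔT = 4.6×10⁻⁶ × 107 = 0.0004922.
1/(A₁E₁) + 1/(A₂E₂) = 1/(1700×106×10³) + 1/(1475×201×10³) = 8.922×10⁻⁹ N⁻¹.
So P = 0.0004922 / 8.922×10⁻⁹ = 55.16 kN.
σ_{titanium alloy} = P/A₁ = 55160/1700 = 32.45 MPa, compressive.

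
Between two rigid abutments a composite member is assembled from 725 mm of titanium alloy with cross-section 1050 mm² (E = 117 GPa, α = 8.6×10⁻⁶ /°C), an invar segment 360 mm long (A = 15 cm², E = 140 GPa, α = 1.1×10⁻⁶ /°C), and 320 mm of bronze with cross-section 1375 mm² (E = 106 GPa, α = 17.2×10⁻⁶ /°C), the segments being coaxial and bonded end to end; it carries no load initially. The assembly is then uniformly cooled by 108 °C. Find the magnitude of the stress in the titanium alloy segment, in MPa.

If the supports were absent, the total length change would be Σ αᵢΔT Lᵢ = 8.6×10⁻⁶×108×725 + 1.1×10⁻⁶×108×360 + 17.2×10⁻⁶×108×320 = 1.311 mm.
Since the ends are fixed, an axial force P builds up, equal in every segment, with P · Σ Lᵢ/(AᵢEᵢ) = δ_free.
The series flexibility is Σ Lᵢ/(AᵢEᵢ) = 725/(1050×117×10³) + 360/(1500×140×10³) + 320/(1375×106×10³) = 9.811×10⁻⁶ mm/N.
P = 1.311 / 9.811×10⁻⁶ = 133600 N = 133.6 kN, tensile.
σ_{titanium alloy} = P / A = 133600 / 1050 = 127.2 MPa.

σ ≈ 127 MPa (tensile)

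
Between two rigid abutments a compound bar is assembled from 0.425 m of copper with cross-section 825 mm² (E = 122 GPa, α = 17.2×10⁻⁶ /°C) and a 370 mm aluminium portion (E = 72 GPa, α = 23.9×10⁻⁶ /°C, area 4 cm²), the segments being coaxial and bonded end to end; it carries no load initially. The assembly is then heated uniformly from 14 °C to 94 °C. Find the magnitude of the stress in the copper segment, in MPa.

σ ≈ 91.8 MPa (compressive)

With the walls removed the bar would change length by δ_free = Σ αᵢΔT Lᵢ = 17.2×10⁻⁶×80×425 + 23.9×10⁻⁶×80×370 = 1.292 mm.
The walls prevent any net length change, so an axial force P (same in every segment) develops. Compatibility: P · Σ Lᵢ/(AᵢEᵢ) = δ_free.
Σ Lᵢ/(AᵢEᵢ) = 425/(825×122×10³) + 370/(400×72×10³) = 1.707×10⁻⁵ mm/N.
So P = 1.292 / 1.707×10⁻⁵ = 75.7 kN, compressive.
σ_{copper} = P / A = 75700 / 825 = 91.76 MPa.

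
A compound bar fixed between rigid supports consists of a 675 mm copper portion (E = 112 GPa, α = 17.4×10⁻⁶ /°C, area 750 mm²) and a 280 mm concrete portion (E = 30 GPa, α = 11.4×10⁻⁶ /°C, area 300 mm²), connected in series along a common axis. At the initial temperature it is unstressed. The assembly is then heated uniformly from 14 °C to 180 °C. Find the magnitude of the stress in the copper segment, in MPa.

Free thermal expansion of the whole bar: Σ αᵢΔT Lᵢ = 17.4×10⁻⁶×166×675 + 11.4×10⁻⁶×166×280 = 2.48 mm.
Since the ends are fixed, an axial force P builds up, equal in every segment, with P · Σ Lᵢ/(AᵢEᵢ) = δ_free.
The series flexibility is Σ Lᵢ/(AᵢEᵢ) = 675/(750×112×10³) + 280/(300×30×10³) = 3.915×10⁻⁵ mm/N.
Hence P = δ_free / Σ(L/AE) = 2.48/3.915×10⁻⁵ = 63.34 kN (compressive).
σ_{copper} = P / A = 63340 / 750 = 84.45 MPa.

σ ≈ 84.5 MPa (compressive)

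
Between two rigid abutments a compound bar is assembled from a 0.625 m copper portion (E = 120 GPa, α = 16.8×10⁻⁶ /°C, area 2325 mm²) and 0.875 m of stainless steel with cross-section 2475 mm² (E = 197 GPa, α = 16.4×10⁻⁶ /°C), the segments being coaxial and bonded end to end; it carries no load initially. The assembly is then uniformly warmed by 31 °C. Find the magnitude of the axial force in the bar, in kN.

Free thermal expansion of the whole bar: Σ αᵢΔT Lᵢ = 16.8×10⁻⁶×31×625 + 16.4×10⁻⁶×31×875 = 0.7703 mm.
Since the ends are fixed, an axial force P builds up, equal in every segment, with P · Σ Lᵢ/(AᵢEᵢ) = δ_free.
The series flexibility is Σ Lᵢ/(AᵢEᵢ) = 625/(2325×120×10³) + 875/(2475×197×10³) = 4.035×10⁻⁶ mm/N.
Hence P = δ_free / Σ(L/AE) = 0.7703/4.035×10⁻⁶ = 190.9 kN (compressive).

P ≈ 191 kN (compressive)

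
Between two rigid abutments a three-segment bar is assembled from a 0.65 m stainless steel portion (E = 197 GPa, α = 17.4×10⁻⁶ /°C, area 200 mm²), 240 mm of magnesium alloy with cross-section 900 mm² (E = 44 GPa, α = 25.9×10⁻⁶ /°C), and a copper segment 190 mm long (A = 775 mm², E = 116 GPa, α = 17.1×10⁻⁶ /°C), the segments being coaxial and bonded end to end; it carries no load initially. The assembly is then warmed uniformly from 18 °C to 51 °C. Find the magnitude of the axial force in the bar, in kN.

P ≈ 27.8 kN (compressive)

With the walls removed the bar would change length by δ_free = Σ αᵢΔT Lᵢ = 17.4×10⁻⁶×33×650 + 25.9×10⁻⁶×33×240 + 17.1×10⁻⁶×33×190 = 0.6856 mm.
Since the ends are fixed, an axial force P builds up, equal in every segment, with P · Σ Lᵢ/(AᵢEᵢ) = δ_free.
Σ Lᵢ/(AᵢEᵢ) = 650/(200×197×10³) + 240/(900×44×10³) + 190/(775×116×10³) = 2.467×10⁻⁵ mm/N.
Hence P = δ_free / Σ(L/AE) = 0.6856/2.467×10⁻⁵ = 27.79 kN (compressive).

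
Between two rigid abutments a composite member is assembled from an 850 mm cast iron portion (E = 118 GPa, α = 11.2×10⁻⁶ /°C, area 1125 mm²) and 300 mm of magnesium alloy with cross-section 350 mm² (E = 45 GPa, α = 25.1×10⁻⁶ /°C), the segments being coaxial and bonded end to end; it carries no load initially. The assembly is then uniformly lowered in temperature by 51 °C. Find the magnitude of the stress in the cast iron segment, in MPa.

With the walls removed the bar would change length by δ_free = Σ αᵢΔT Lᵢ = 11.2×10⁻⁶×51×850 + 25.1×10⁻⁶×51×300 = 0.8696 mm.
Since the ends are fixed, an axial force P builds up, equal in every segment, with P · Σ Lᵢ/(AᵢEᵢ) = δ_free.
Σ Lᵢ/(AᵢEᵢ) = 850/(1125×118×10³) + 300/(350×45×10³) = 2.545×10⁻⁵ mm/N.
P = 0.8696 / 2.545×10⁻⁵ = 34170 N = 34.17 kN, tensile.
σ_{cast iron} = P / A = 34170 / 1125 = 30.37 MPa.

σ ≈ 30.4 MPa (tensile)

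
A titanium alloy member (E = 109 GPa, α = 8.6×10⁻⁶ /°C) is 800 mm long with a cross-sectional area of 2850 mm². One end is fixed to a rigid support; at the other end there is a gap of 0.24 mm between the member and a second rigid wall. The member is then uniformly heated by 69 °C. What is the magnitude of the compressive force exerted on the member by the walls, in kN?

If the wall were absent the member would grow by αΔT L = 8.6×10⁻⁶ × 69 × 800 = 0.4747 mm.
After closing the 0.24 mm clearance, 0.4747 − 0.24 = 0.2347 mm of expansion remains to be suppressed by the wall.
Compatibility: PL/(AE) = 0.2347 mm, so σ = P/A = E × (0.2347/800) = 31.98 MPa.
Force on the wall = σA = 31.98 × 2850 mm² = 91.14 kN.

P ≈ 91.1 kN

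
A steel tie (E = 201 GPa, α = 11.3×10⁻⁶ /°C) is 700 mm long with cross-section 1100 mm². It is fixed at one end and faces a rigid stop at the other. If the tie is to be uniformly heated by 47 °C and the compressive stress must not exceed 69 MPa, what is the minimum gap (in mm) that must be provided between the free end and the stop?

g ≈ 0.131 mm

Free expansion if unrestrained: δ_free = αΔT L = 11.3×10⁻⁶ × 47 × 700 = 0.3718 mm.
At the allowable stress the elastic shortening the wall may impose is σL/E = 69 × 700 / (201×10³) = 0.2403 mm.
The gap must absorb the remainder: g_min = 0.3718 − 0.2403 = 0.1315 mm.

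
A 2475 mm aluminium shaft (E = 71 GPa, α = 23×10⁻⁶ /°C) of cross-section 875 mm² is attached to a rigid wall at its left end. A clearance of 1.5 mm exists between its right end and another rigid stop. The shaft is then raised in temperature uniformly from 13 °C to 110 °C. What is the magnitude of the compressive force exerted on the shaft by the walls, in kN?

P ≈ 101 kN

Free thermal elongation = αΔT L = 23×10⁻⁶ × 97 × 2475 = 5.522 mm.
After closing the 1.5 mm clearance, 5.522 − 1.5 = 4.022 mm of expansion remains to be suppressed by the wall.
That suppressed elongation corresponds to σ = E·Δ/L = 71×10³ × 4.022/2475 = 115.4 MPa.
P = σA = 115.4 × 875 = 100.9 kN.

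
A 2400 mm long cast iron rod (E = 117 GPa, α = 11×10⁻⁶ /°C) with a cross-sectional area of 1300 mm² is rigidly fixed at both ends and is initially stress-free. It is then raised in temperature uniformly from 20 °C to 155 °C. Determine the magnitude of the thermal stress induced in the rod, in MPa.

Because both ends are immovable the net strain is zero, and the suppressed thermal strain is αΔT = 11×10⁻⁶ × 135 = 1485×10⁻⁶.
σ = EαΔT = 117×10³ × 11×10⁻⁶ × 135 = 173.7 MPa (compressive; the rod is trying to expand).

σ ≈ 174 MPa (compressive)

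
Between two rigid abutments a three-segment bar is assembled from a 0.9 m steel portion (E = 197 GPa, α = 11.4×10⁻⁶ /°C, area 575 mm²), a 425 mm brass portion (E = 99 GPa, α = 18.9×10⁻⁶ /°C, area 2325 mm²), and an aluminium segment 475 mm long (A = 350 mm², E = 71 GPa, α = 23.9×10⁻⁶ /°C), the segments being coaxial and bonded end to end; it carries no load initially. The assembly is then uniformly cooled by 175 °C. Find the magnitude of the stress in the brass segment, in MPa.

Free thermal contraction of the whole bar: Σ αᵢΔT Lᵢ = 11.4×10⁻⁶×175×900 + 18.9×10⁻⁶×175×425 + 23.9×10⁻⁶×175×475 = 5.188 mm.
The rigid supports impose zero overall length change; the single axial force P common to all segments must satisfy P Σ Lᵢ/(AᵢEᵢ) = δ_free.
Σ Lᵢ/(AᵢEᵢ) = 900/(575×197×10³) + 425/(2325×99×10³) + 475/(350×71×10³) = 2.891×10⁻⁵ mm/N.
P = 5.188 / 2.891×10⁻⁵ = 179500 N = 179.5 kN, tensile.
σ_{brass} = P / A = 179500 / 2325 = 77.19 MPa.

σ ≈ 77.2 MPa (tensile)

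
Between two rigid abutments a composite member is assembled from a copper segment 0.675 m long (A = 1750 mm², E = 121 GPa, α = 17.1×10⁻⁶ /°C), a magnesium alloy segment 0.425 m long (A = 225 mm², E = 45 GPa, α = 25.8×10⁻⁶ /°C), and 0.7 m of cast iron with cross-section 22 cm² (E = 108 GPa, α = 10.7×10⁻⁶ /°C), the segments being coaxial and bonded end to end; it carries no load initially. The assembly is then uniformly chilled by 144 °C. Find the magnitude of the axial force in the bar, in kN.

P ≈ 89.8 kN (tensile)

If the supports were absent, the total length change would be Σ αᵢΔT Lᵢ = 17.1×10⁻⁶×144×675 + 25.8×10⁻⁶×144×425 + 10.7×10⁻⁶×144×700 = 4.32 mm.
Since the ends are fixed, an axial force P builds up, equal in every segment, with P · Σ Lᵢ/(AᵢEᵢ) = δ_free.
Σ Lᵢ/(AᵢEᵢ) = 675/(1750×121×10³) + 425/(225×45×10³) + 700/(2200×108×10³) = 4.811×10⁻⁵ mm/N.
P = 4.32 / 4.811×10⁻⁵ = 89790 N = 89.79 kN, tensile.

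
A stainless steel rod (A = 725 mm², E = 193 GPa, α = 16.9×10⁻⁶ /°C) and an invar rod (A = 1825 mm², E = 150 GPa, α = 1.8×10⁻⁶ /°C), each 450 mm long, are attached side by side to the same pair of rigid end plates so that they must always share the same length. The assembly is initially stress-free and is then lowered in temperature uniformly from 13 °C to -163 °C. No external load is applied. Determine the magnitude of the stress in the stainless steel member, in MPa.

σ ≈ 339 MPa (tensile)

Equilibrium of a rigid end plate with no external load gives equal and opposite internal forces ±P in the two members. Since α_{stainless steel} > α_{invar}, cooling drives the stainless steel into tension and the invar into compression.
Compatibility of the two members (thermal + elastic change equal): (α₁ − α₂)ΔT = P·[1/(A₁E₁) + 1/(A₂E₂)].
|α₁ − α₂|·ΔT = 15.1×10⁻⁶ × 176 = 0.002658.
1/(A₁E₁) + 1/(A₂E₂) = 1/(725×193×10³) + 1/(1825×150×10³) = 1.08×10⁻⁸ N⁻¹.
So P = 0.002658 / 1.08×10⁻⁸ = 246.1 kN.
σ_{stainless steel} = P/A₁ = 246100/725 = 339.4 MPa, tensile.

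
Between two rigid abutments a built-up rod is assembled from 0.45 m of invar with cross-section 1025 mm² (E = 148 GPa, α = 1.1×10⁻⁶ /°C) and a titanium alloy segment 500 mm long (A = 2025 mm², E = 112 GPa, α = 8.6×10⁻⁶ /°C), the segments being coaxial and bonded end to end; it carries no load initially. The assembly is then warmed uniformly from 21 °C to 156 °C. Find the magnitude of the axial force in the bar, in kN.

With the walls removed the bar would change length by δ_free = Σ αᵢΔT Lᵢ = 1.1×10⁻⁶×135×450 + 8.6×10⁻⁶×135×500 = 0.6473 mm.
Since the ends are fixed, an axial force P builds up, equal in every segment, with P · Σ Lᵢ/(AᵢEᵢ) = δ_free.
Σ Lᵢ/(AᵢEᵢ) = 450/(1025×148×10³) + 500/(2025×112×10³) = 5.171×10⁻⁶ mm/N.
Hence P = δ_free / Σ(L/AE) = 0.6473/5.171×10⁻⁶ = 125.2 kN (compressive).

P ≈ 125 kN (compressive)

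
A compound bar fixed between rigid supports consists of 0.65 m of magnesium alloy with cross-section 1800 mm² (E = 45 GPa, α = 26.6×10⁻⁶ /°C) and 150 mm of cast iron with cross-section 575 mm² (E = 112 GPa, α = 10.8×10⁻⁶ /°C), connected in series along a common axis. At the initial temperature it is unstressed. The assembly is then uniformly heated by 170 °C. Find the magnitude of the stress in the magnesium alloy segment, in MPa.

σ ≈ 172 MPa (compressive)

Free thermal expansion of the whole bar: Σ αᵢΔT Lᵢ = 26.6×10⁻⁶×170×650 + 10.8×10⁻⁶×170×150 = 3.215 mm.
The rigid supports impose zero overall length change; the single axial force P common to all segments must satisfy P Σ Lᵢ/(AᵢEᵢ) = δ_free.
Σ Lᵢ/(AᵢEᵢ) = 650/(1800×45×10³) + 150/(575×112×10³) = 1.035×10⁻⁵ mm/N.
So P = 3.215 / 1.035×10⁻⁵ = 310.5 kN, compressive.
σ_{magnesium alloy} = P / A = 310500 / 1800 = 172.5 MPa.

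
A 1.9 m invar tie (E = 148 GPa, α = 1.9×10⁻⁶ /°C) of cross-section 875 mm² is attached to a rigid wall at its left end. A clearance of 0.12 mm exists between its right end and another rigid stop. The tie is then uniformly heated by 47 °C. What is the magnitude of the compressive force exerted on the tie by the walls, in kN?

Free thermal elongation = αΔT L = 1.9×10⁻⁶ × 47 × 1900 = 0.1697 mm.
After closing the 0.12 mm clearance, 0.1697 − 0.12 = 0.04967 mm of expansion remains to be suppressed by the wall.
That suppressed elongation corresponds to σ = E·Δ/L = 148×10³ × 0.04967/1900 = 3.869 MPa.
Force on the wall = σA = 3.869 × 875 mm² = 3.385 kN.

P ≈ 3.39 kN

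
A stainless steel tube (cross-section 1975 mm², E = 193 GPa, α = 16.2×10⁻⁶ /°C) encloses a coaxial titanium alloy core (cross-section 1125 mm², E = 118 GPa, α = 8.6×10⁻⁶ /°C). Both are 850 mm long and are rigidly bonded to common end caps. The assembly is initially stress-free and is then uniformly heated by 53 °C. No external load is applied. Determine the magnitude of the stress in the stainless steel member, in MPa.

Equilibrium of a rigid end plate with no external load gives equal and opposite internal forces ±P in the two members. Since α_{stainless steel} > α_{titanium alloy}, heating drives the stainless steel into compression and the titanium alloy into tension.
Equating the net (thermal + elastic) strains gives |α₁ − α₂|·ΔT = P·[1/(A₁E₁) + 1/(A₂E₂)].
|α₁ − α₂|·ΔT = 7.6×10⁻⁶ × 53 = 0.0004028.
1/(A₁E₁) + 1/(A₂E₂) = 1/(1975×193×10³) + 1/(1125×118×10³) = 1.016×10⁻⁸ N⁻¹.
So P = 0.0004028 / 1.016×10⁻⁸ = 39.66 kN.
σ_{stainless steel} = P/A₁ = 39660/1975 = 20.08 MPa, compressive.

σ ≈ 20.1 MPa (compressive)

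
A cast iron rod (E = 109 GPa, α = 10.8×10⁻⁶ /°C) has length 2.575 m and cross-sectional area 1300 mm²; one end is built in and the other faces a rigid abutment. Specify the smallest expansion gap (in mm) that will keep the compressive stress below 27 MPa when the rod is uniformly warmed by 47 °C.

With no wall the rod would lengthen by αΔT L = 10.8×10⁻⁶ × 47 × 2575 = 1.307 mm.
A stress of 27 MPa corresponds to the wall pushing the rod back by σL/E = 27×2575/(109×10³) = 0.6378 mm.
The gap must absorb the remainder: g_min = 1.307 − 0.6378 = 0.6692 mm.

g ≈ 0.669 mm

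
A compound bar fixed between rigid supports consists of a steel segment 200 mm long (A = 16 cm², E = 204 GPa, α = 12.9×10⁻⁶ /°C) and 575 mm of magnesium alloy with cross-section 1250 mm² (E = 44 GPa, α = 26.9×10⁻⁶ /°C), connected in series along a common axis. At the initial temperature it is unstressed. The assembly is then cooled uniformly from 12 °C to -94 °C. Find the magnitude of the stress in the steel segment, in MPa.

If the supports were absent, the total length change would be Σ αᵢΔT Lᵢ = 12.9×10⁻⁶×106×200 + 26.9×10⁻⁶×106×575 = 1.913 mm.
The walls prevent any net length change, so an axial force P (same in every segment) develops. Compatibility: P · Σ Lᵢ/(AᵢEᵢ) = δ_free.
Σ Lᵢ/(AᵢEᵢ) = 200/(1600×204×10³) + 575/(1250×44×10³) = 1.107×10⁻⁵ mm/N.
So P = 1.913 / 1.107×10⁻⁵ = 172.9 kN, tensile.
σ_{steel} = P / A = 172900 / 1600 = 108 MPa.

σ ≈ 108 MPa (tensile)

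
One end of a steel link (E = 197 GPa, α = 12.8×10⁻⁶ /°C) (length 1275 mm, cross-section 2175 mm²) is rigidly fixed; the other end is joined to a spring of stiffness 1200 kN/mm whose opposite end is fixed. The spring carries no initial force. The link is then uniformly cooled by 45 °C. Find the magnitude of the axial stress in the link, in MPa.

σ ≈ 88.6 MPa (tensile)

The unrestrained thermal change is αΔT L = 12.8×10⁻⁶ × 45 × 1275 = 0.7344 mm.
With a force P in the spring, the elastic change of the link is PL/(AE) and that of the spring is P/k; compatibility requires their sum to equal δ_free.
P [ L/(AE) + 1/k ] = δ_free → P [ 1275/(2175×197×10³) + 1/(1200×10³) ] = 0.7344.
P = 0.7344 / 3.809×10⁻⁶ = 192800 N.
σ = P/A = 192800/2175 = 88.65 MPa.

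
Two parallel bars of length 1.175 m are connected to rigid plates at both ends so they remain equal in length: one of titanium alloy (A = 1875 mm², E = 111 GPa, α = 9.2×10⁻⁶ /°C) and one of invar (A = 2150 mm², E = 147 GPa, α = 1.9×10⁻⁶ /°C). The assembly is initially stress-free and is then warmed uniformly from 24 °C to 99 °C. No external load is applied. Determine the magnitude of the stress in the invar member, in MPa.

Equilibrium of a rigid end plate with no external load gives equal and opposite internal forces ±P in the two members. Since α_{titanium alloy} > α_{invar}, heating drives the titanium alloy into compression and the invar into tension.
Setting the final lengths equal and cancelling L: (α₁ − α₂)ΔT = P/(A₁E₁) + P/(A₂E₂).
|α₁ − α₂|·ΔT = 7.3×10⁻⁶ × 75 = 0.0005475.
1/(A₁E₁) + 1/(A₂E₂) = 1/(1875×111×10³) + 1/(2150×147×10³) = 7.969×10⁻⁹ N⁻¹.
P = 0.0005475 / 7.969×10⁻⁹ = 68700 N = 68.7 kN.
σ_{invar} = P/A₂ = 68700/2150 = 31.96 MPa, tensile.

σ ≈ 32 MPa (tensile)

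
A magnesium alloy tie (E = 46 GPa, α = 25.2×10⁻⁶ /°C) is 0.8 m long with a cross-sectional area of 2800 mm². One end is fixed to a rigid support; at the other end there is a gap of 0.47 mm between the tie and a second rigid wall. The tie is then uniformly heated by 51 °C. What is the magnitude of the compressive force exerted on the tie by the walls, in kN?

Unrestrained expansion: δ_free = αΔT L = 25.2×10⁻⁶ × 51 × 800 = 1.028 mm.
The gap closes (δ_free > 0.47 mm) and the wall then resists a further 1.028 − 0.47 = 0.5582 mm of expansion.
So σ = E(δ_free − g)/L = 46×10³ × 0.5582/800 = 32.09 MPa.
Force on the wall = σA = 32.09 × 2800 mm² = 89.86 kN.

P ≈ 89.9 kN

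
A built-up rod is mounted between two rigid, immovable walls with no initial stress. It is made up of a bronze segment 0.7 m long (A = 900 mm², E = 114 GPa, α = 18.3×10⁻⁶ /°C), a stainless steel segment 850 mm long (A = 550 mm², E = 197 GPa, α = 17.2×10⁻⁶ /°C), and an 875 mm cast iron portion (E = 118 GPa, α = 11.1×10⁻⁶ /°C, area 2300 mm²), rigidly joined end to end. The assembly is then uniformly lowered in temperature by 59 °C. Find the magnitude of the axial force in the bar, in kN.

P ≈ 122 kN (tensile)

Free thermal contraction of the whole bar: Σ αᵢΔT Lᵢ = 18.3×10⁻⁶×59×700 + 17.2×10⁻⁶×59×850 + 11.1×10⁻⁶×59×875 = 2.191 mm.
The walls prevent any net length change, so an axial force P (same in every segment) develops. Compatibility: P · Σ Lᵢ/(AᵢEᵢ) = δ_free.
Σ Lᵢ/(AᵢEᵢ) = 700/(900×114×10³) + 850/(550×197×10³) + 875/(2300×118×10³) = 1.789×10⁻⁵ mm/N.
Hence P = δ_free / Σ(L/AE) = 2.191/1.789×10⁻⁵ = 122.5 kN (tensile).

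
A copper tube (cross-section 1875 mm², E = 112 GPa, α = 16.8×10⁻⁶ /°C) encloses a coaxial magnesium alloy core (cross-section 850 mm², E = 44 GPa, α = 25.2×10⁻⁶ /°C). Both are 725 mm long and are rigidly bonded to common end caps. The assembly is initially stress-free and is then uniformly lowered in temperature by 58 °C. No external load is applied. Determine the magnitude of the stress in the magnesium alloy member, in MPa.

Equilibrium of a rigid end plate with no external load gives equal and opposite internal forces ±P in the two members. Since α_{magnesium alloy} > α_{copper}, cooling drives the magnesium alloy into tension and the copper into compression.
Setting the final lengths equal and cancelling L: (α₁ − α₂)ΔT = P/(A₁E₁) + P/(A₂E₂).
|α₁ − α₂|·ΔT = 8.4×10⁻⁶ × 58 = 0.0004872.
1/(A₁E₁) + 1/(A₂E₂) = 1/(1875×112×10³) + 1/(850×44×10³) = 3.15×10⁻⁸ N⁻¹.
P = 0.0004872 / 3.15×10⁻⁸ = 15470 N = 15.47 kN.
σ_{magnesium alloy} = P/A₂ = 15470/850 = 18.2 MPa, tensile.

σ ≈ 18.2 MPa (tensile)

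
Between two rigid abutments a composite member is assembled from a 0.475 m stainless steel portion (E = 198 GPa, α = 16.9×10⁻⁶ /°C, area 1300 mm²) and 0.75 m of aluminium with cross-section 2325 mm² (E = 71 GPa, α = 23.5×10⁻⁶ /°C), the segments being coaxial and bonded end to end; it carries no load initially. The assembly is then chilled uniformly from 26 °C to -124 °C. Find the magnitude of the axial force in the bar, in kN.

P ≈ 602 kN (tensile)

Free thermal contraction of the whole bar: Σ αᵢΔT Lᵢ = 16.9×10⁻⁶×150×475 + 23.5×10⁻⁶×150×750 = 3.848 mm.
Since the ends are fixed, an axial force P builds up, equal in every segment, with P · Σ Lᵢ/(AᵢEᵢ) = δ_free.
The series flexibility is Σ Lᵢ/(AᵢEᵢ) = 475/(1300×198×10³) + 750/(2325×71×10³) = 6.389×10⁻⁶ mm/N.
Hence P = δ_free / Σ(L/AE) = 3.848/6.389×10⁻⁶ = 602.3 kN (tensile).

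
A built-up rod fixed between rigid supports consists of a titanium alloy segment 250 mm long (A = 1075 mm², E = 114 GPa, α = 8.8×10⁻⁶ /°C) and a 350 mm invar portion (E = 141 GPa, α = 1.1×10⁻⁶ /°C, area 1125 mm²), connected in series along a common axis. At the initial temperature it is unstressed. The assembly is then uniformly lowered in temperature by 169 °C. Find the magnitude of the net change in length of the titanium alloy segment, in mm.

|ΔL| ≈ 0.162 mm

Free thermal contraction of the whole bar: Σ αᵢΔT Lᵢ = 8.8×10⁻⁶×169×250 + 1.1×10⁻⁶×169×350 = 0.4369 mm.
The walls prevent any net length change, so an axial force P (same in every segment) develops. Compatibility: P · Σ Lᵢ/(AᵢEᵢ) = δ_free.
Σ Lᵢ/(AᵢEᵢ) = 250/(1075×114×10³) + 350/(1125×141×10³) = 4.246×10⁻⁶ mm/N.
P = 0.4369 / 4.246×10⁻⁶ = 102900 N = 102.9 kN, tensile.
For the titanium alloy segment, free thermal change = 8.8×10⁻⁶×169×250 = 0.3718 mm and elastic change from P = 102900×250/(1075×114×10³) = 0.2099 mm; these oppose, so the net change is 0.162 mm (segment shortens).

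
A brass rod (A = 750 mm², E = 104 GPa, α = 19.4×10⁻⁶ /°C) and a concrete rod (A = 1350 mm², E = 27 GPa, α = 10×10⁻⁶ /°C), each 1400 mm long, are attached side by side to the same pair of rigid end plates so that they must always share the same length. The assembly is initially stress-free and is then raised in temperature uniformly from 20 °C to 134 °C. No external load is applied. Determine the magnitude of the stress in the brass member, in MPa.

σ ≈ 35.5 MPa (compressive)

Equilibrium of a rigid end plate with no external load gives equal and opposite internal forces ±P in the two members. Since α_{brass} > α_{concrete}, heating drives the brass into compression and the concrete into tension.
Setting the final lengths equal and cancelling L: (α₁ − α₂)ΔT = P/(A₁E₁) + P/(A₂E₂).
|α₁ − α₂|·ΔT = 9.4×10⁻⁶ × 114 = 0.001072.
1/(A₁E₁) + 1/(A₂E₂) = 1/(750×104×10³) + 1/(1350×27×10³) = 4.026×10⁻⁸ N⁻¹.
So P = 0.001072 / 4.026×10⁻⁸ = 26.62 kN.
σ_{brass} = P/A₁ = 26620/750 = 35.49 MPa, compressive.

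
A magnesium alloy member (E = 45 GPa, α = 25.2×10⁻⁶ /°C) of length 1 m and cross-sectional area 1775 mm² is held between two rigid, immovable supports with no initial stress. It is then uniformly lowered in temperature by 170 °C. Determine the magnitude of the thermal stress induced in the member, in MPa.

σ ≈ 193 MPa (tensile)

With length fixed, the mechanical strain must cancel the thermal strain αΔT = 25.2×10⁻⁶ × 170 = 4284×10⁻⁶.
σ = EαΔT = 45×10³ × 25.2×10⁻⁶ × 170 = 192.8 MPa (tensile; the member is trying to contract).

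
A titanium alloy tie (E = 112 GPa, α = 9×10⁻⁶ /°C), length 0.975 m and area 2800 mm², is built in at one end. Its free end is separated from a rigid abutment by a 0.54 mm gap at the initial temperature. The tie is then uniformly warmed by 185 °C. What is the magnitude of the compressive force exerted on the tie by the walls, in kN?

Unrestrained expansion: δ_free = αΔT L = 9×10⁻⁶ × 185 × 975 = 1.623 mm.
After closing the 0.54 mm clearance, 1.623 − 0.54 = 1.083 mm of expansion remains to be suppressed by the wall.
So σ = E(δ_free − g)/L = 112×10³ × 1.083/975 = 124.4 MPa.
P = σA = 124.4 × 2800 = 348.5 kN.

P ≈ 348 kN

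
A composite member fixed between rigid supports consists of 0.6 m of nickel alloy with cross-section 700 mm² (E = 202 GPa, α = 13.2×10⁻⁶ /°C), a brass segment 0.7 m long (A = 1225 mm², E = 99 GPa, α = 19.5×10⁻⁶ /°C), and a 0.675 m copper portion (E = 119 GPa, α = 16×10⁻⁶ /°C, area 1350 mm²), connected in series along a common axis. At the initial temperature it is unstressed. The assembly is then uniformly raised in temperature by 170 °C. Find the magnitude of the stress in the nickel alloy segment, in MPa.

With the walls removed the bar would change length by δ_free = Σ αᵢΔT Lᵢ = 13.2×10⁻⁶×170×600 + 19.5×10⁻⁶×170×700 + 16×10⁻⁶×170×675 = 5.503 mm.
Since the ends are fixed, an axial force P builds up, equal in every segment, with P · Σ Lᵢ/(AᵢEᵢ) = δ_free.
Σ Lᵢ/(AᵢEᵢ) = 600/(700×202×10³) + 700/(1225×99×10³) + 675/(1350×119×10³) = 1.422×10⁻⁵ mm/N.
So P = 5.503 / 1.422×10⁻⁵ = 387.1 kN, compressive.
σ_{nickel alloy} = P / A = 387100 / 700 = 553 MPa.

σ ≈ 553 MPa (compressive)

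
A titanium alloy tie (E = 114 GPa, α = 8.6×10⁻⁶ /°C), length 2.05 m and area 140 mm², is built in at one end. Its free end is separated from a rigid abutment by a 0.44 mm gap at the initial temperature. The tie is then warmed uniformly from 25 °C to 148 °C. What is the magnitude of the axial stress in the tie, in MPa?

σ ≈ 96.1 MPa (compressive)

Unrestrained expansion: δ_free = αΔT L = 8.6×10⁻⁶ × 123 × 2050 = 2.168 mm.
The gap closes (δ_free > 0.44 mm) and the wall then resists a further 2.168 − 0.44 = 1.728 mm of expansion.
That suppressed elongation corresponds to σ = E·Δ/L = 114×10³ × 1.728/2050 = 96.12 MPa.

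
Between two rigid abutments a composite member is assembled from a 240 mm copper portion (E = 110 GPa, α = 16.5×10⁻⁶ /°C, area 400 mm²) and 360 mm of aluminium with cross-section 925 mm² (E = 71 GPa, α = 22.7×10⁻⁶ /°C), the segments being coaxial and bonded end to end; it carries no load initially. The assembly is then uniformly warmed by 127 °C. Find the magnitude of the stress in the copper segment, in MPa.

Free thermal expansion of the whole bar: Σ αᵢΔT Lᵢ = 16.5×10⁻⁶×127×240 + 22.7×10⁻⁶×127×360 = 1.541 mm.
The rigid supports impose zero overall length change; the single axial force P common to all segments must satisfy P Σ Lᵢ/(AᵢEᵢ) = δ_free.
Σ Lᵢ/(AᵢEᵢ) = 240/(400×110×10³) + 360/(925×71×10³) = 1.094×10⁻⁵ mm/N.
P = 1.541 / 1.094×10⁻⁵ = 140900 N = 140.9 kN, compressive.
σ_{copper} = P / A = 140900 / 400 = 352.2 MPa.

σ ≈ 352 MPa (compressive)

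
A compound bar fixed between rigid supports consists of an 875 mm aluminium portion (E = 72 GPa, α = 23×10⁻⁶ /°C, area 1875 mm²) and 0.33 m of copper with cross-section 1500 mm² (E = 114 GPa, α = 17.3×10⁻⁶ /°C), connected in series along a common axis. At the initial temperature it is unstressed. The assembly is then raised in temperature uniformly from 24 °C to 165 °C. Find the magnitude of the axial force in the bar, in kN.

Free thermal expansion of the whole bar: Σ αᵢΔT Lᵢ = 23×10⁻⁶×141×875 + 17.3×10⁻⁶×141×330 = 3.643 mm.
The walls prevent any net length change, so an axial force P (same in every segment) develops. Compatibility: P · Σ Lᵢ/(AᵢEᵢ) = δ_free.
Σ Lᵢ/(AᵢEᵢ) = 875/(1875×72×10³) + 330/(1500×114×10³) = 8.411×10⁻⁶ mm/N.
P = 3.643 / 8.411×10⁻⁶ = 433100 N = 433.1 kN, compressive.

P ≈ 433 kN (compressive)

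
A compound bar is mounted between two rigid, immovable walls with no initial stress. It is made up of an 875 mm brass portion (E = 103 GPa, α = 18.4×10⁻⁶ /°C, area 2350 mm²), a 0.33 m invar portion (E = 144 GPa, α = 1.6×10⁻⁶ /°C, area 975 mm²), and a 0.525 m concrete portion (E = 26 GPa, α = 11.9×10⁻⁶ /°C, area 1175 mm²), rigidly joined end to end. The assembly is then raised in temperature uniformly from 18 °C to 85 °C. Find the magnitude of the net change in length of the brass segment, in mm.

|ΔL| ≈ 0.839 mm

If the supports were absent, the total length change would be Σ αᵢΔT Lᵢ = 18.4×10⁻⁶×67×875 + 1.6×10⁻⁶×67×330 + 11.9×10⁻⁶×67×525 = 1.533 mm.
The rigid supports impose zero overall length change; the single axial force P common to all segments must satisfy P Σ Lᵢ/(AᵢEᵢ) = δ_free.
Σ Lᵢ/(AᵢEᵢ) = 875/(2350×103×10³) + 330/(975×144×10³) + 525/(1175×26×10³) = 2.315×10⁻⁵ mm/N.
Hence P = δ_free / Σ(L/AE) = 1.533/2.315×10⁻⁵ = 66.2 kN (compressive).
For the brass segment, free thermal change = 18.4×10⁻⁶×67×875 = 1.079 mm and elastic change from P = 66200×875/(2350×103×10³) = 0.2393 mm; these oppose, so the net change is 0.839 mm (segment lengthens).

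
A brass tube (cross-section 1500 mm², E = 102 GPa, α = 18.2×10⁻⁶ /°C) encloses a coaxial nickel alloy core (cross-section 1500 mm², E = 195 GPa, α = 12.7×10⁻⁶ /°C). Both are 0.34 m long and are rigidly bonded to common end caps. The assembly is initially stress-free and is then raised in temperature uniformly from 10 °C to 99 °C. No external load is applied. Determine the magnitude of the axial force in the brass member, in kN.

The brass has the larger α, so on heating it would change length more than the nickel alloy if both were free. The rigid plates force a common final length, so the brass is put into compression and the nickel alloy into tension, with equal and opposite forces P (no external load).
Equating the net (thermal + elastic) strains gives |α₁ − α₂|·ΔT = P·[1/(A₁E₁) + 1/(A₂E₂)].
|α₁ − α₂|·ΔT = 5.5×10⁻⁶ × 89 = 0.0004895.
1/(A₁E₁) + 1/(A₂E₂) = 1/(1500×102×10³) + 1/(1500×195×10³) = 9.955×10⁻⁹ N⁻¹.
P = 0.0004895 / 9.955×10⁻⁹ = 49170 N = 49.17 kN.

P ≈ 49.2 kN (compressive in the brass)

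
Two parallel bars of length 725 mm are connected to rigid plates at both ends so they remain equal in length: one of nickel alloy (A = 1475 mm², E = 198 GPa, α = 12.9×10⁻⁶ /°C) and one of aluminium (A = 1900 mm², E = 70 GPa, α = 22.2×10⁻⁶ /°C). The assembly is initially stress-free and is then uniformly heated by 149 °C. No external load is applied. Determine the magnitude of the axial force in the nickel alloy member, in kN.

P ≈ 127 kN (tensile in the nickel alloy)

The aluminium has the larger α, so on heating it would change length more than the nickel alloy if both were free. The rigid plates force a common final length, so the aluminium is put into compression and the nickel alloy into tension, with equal and opposite forces P (no external load).
Equating the net (thermal + elastic) strains gives |α₁ − α₂|·ΔT = P·[1/(A₁E₁) + 1/(A₂E₂)].
|α₁ − α₂|·ΔT = 9.3×10⁻⁶ × 149 = 0.001386.
1/(A₁E₁) + 1/(A₂E₂) = 1/(1475×198×10³) + 1/(1900×70×10³) = 1.094×10⁻⁸ N⁻¹.
So P = 0.001386 / 1.094×10⁻⁸ = 126.6 kN.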